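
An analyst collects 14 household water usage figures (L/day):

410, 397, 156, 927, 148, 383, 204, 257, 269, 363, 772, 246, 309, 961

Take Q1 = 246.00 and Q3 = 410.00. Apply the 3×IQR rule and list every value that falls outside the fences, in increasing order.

927, 961

IQR = Q3 − Q1 = 410.00 − 246.00 = 164.00.
Lower fence = Q1 − 3·IQR = 246.00 − 492.00 = -246.00.
Upper fence = Q3 + 3·IQR = 410.00 + 492.00 = 902.00.
927 > 902.00 → outlier.
961 > 902.00 → outlier.
All remaining values lie within [-246.00, 902.00].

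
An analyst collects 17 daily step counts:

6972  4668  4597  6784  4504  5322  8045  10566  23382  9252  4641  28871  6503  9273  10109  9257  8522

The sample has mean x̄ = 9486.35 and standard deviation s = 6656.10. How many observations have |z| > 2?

2

Cutoffs: x̄ ± 2s = [-3825.85, 22798.55].
Outside the cutoffs: 23382, 28871.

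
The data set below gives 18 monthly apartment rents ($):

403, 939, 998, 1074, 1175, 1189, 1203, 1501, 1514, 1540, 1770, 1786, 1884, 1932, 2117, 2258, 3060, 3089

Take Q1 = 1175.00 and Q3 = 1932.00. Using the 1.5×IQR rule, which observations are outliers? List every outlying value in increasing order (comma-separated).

3089

IQR = Q3 − Q1 = 1932.00 − 1175.00 = 757.00.
Lower fence = Q1 − 1.5·IQR = 1175.00 − 1135.50 = 39.50.
Upper fence = Q3 + 1.5·IQR = 1932.00 + 1135.50 = 3067.50.
3089 > 3067.50 → outlier.
All remaining values lie within [39.50, 3067.50].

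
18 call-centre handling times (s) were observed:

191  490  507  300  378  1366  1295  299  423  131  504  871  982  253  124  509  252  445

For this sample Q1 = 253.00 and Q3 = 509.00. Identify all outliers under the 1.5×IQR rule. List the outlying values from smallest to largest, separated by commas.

982, 1295, 1366

IQR = Q3 − Q1 = 509.00 − 253.00 = 256.00.
Lower fence = Q1 − 1.5·IQR = 253.00 − 384.00 = -131.00.
Upper fence = Q3 + 1.5·IQR = 509.00 + 384.00 = 893.00.
982 > 893.00 → outlier.
1295 > 893.00 → outlier.
1366 > 893.00 → outlier.
All remaining values lie within [-131.00, 893.00].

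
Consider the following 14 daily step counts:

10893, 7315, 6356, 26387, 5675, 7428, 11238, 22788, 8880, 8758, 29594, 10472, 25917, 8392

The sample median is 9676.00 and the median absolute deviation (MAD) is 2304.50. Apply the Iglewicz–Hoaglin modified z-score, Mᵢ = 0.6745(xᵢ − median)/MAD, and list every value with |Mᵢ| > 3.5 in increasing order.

|Mᵢ| > 3.5 ⇔ |xᵢ − 9676.00| > 3.5·2304.50/0.6745 = 11958.12.
So outliers lie outside [-2282.12, 21634.12].
22788: M = 3.84 → outlier.
25917: M = 4.75 → outlier.
26387: M = 4.89 → outlier.
29594: M = 5.83 → outlier.

22788, 25917, 26387, 29594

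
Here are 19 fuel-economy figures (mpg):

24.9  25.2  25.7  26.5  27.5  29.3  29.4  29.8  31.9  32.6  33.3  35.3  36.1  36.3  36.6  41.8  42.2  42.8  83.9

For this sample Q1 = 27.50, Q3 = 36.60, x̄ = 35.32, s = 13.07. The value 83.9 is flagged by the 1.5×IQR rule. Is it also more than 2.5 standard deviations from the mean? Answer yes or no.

yes

z = (83.9 − 35.32) / 13.07 = 3.72.
|z| = 3.72 > 2.5.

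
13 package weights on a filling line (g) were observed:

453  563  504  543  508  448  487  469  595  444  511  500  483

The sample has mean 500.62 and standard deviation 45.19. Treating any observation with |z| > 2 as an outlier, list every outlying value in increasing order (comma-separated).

595

Cutoffs at x̄ ± 2s: 500.62 ± 2·45.19 = [410.24, 591.00].
595: z = 2.09, |z| > 2 → outlier.
Every other value lies within [410.24, 591.00].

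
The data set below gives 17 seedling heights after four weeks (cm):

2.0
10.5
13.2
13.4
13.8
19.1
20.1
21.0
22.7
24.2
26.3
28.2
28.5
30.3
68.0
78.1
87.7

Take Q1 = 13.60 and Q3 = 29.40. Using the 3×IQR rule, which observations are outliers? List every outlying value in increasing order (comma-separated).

IQR = Q3 − Q1 = 29.40 − 13.60 = 15.80.
Lower fence = Q1 − 3·IQR = 13.60 − 47.40 = -33.80.
Upper fence = Q3 + 3·IQR = 29.40 + 47.40 = 76.80.
78.1 > 76.80 → outlier.
87.7 > 76.80 → outlier.
All remaining values lie within [-33.80, 76.80].

78.1, 87.7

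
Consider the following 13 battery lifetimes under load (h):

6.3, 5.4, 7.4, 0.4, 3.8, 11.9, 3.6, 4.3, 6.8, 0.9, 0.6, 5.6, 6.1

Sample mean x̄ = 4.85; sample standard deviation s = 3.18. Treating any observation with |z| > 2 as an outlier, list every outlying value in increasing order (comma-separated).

Cutoffs at x̄ ± 2s: 4.85 ± 2·3.18 = [-1.51, 11.21].
11.9: z = 2.22, |z| > 2 → outlier.
Every other value lies within [-1.51, 11.21].

11.9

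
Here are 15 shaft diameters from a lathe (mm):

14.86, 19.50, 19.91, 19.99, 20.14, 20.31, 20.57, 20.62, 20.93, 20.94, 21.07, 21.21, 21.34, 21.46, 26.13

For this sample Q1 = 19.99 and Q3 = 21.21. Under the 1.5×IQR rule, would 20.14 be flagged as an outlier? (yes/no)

IQR = Q3 − Q1 = 21.21 − 19.99 = 1.22.
Lower fence = Q1 − 1.5·IQR = 19.99 − 1.83 = 18.16.
Upper fence = Q3 + 1.5·IQR = 21.21 + 1.83 = 23.04.
20.14 lies within [18.16, 23.04].

no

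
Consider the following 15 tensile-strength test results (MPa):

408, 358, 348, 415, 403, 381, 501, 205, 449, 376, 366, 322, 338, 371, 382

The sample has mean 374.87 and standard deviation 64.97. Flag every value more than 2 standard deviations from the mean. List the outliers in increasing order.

205

Cutoffs at x̄ ± 2s: 374.87 ± 2·64.97 = [244.93, 504.81].
205: z = -2.61, |z| > 2 → outlier.
Every other value lies within [244.93, 504.81].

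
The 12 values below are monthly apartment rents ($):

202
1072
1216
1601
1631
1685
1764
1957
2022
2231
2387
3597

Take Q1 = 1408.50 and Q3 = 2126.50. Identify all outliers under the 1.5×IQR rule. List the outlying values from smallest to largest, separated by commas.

202, 3597

IQR = Q3 − Q1 = 2126.50 − 1408.50 = 718.00.
Lower fence = Q1 − 1.5·IQR = 1408.50 − 1077.00 = 331.50.
Upper fence = Q3 + 1.5·IQR = 2126.50 + 1077.00 = 3203.50.
202 < 331.50 → outlier.
3597 > 3203.50 → outlier.
All remaining values lie within [331.50, 3203.50].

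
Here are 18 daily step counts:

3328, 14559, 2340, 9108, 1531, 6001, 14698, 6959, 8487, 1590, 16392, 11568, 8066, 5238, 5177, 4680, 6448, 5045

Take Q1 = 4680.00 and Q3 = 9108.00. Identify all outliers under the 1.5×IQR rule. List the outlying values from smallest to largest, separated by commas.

16392

IQR = Q3 − Q1 = 9108.00 − 4680.00 = 4428.00.
Lower fence = Q1 − 1.5·IQR = 4680.00 − 6642.00 = -1962.00.
Upper fence = Q3 + 1.5·IQR = 9108.00 + 6642.00 = 15750.00.
16392 > 15750.00 → outlier.
All remaining values lie within [-1962.00, 15750.00].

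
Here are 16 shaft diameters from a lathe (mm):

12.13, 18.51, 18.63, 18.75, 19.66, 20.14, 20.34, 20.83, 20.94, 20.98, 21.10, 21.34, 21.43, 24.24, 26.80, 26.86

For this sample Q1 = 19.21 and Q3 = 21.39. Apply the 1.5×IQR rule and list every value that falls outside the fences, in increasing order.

12.13, 26.80, 26.86

IQR = Q3 − Q1 = 21.39 − 19.21 = 2.18.
Lower fence = Q1 − 1.5·IQR = 19.21 − 3.27 = 15.94.
Upper fence = Q3 + 1.5·IQR = 21.39 + 3.27 = 24.66.
12.13 < 15.94 → outlier.
26.80 > 24.66 → outlier.
26.86 > 24.66 → outlier.
All remaining values lie within [15.94, 24.66].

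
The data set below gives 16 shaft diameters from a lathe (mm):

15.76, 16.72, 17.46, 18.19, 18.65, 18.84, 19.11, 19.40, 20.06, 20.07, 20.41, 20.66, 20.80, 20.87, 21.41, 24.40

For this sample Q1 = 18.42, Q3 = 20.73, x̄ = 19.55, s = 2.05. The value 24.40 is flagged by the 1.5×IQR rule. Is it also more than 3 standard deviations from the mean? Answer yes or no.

z = (24.40 − 19.55) / 2.05 = 2.37.
|z| = 2.37 ≤ 3.

no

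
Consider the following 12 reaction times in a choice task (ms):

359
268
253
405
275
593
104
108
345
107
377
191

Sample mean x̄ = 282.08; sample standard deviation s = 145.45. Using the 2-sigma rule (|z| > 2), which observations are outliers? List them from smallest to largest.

Cutoffs at x̄ ± 2s: 282.08 ± 2·145.45 = [-8.82, 572.98].
593: z = 2.14, |z| > 2 → outlier.
Every other value lies within [-8.82, 572.98].

593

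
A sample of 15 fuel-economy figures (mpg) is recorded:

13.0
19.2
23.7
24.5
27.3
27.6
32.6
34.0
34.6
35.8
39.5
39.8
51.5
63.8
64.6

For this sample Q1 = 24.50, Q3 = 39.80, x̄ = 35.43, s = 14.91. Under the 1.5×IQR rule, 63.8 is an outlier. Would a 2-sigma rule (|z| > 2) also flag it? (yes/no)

no

z = (63.8 − 35.43) / 14.91 = 1.90.
|z| = 1.90 ≤ 2.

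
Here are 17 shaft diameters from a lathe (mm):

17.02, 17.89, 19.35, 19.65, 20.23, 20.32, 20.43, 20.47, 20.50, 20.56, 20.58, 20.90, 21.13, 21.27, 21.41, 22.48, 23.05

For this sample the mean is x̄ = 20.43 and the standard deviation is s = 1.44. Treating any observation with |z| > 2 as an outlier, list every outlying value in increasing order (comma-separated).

17.02

Cutoffs at x̄ ± 2s: 20.43 ± 2·1.44 = [17.55, 23.31].
17.02: z = -2.37, |z| > 2 → outlier.
Every other value lies within [17.55, 23.31].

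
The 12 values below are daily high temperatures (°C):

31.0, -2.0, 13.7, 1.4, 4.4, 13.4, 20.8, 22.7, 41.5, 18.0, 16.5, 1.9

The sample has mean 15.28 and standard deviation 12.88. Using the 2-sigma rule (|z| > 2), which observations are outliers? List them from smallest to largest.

Cutoffs at x̄ ± 2s: 15.28 ± 2·12.88 = [-10.48, 41.04].
41.5: z = 2.04, |z| > 2 → outlier.
Every other value lies within [-10.48, 41.04].

41.5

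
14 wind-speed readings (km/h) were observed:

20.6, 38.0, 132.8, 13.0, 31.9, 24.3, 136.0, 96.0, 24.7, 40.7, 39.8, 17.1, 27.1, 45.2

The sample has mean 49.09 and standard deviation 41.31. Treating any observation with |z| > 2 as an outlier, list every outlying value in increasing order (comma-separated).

Cutoffs at x̄ ± 2s: 49.09 ± 2·41.31 = [-33.53, 131.71].
132.8: z = 2.03, |z| > 2 → outlier.
136.0: z = 2.10, |z| > 2 → outlier.
Every other value lies within [-33.53, 131.71].

132.8, 136.0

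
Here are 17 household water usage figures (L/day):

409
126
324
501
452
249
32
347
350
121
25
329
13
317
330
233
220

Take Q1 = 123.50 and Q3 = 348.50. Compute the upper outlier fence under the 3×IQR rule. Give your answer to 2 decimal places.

IQR = Q3 − Q1 = 348.50 − 123.50 = 225.00.
Lower fence = Q1 − 3·IQR = 123.50 − 675.00 = -551.50.
Upper fence = Q3 + 3·IQR = 348.50 + 675.00 = 1023.50.

1023.50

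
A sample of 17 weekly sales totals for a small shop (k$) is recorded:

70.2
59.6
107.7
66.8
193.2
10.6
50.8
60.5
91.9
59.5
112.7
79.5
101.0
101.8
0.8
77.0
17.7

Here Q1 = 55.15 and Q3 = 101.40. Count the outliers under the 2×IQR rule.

IQR = 46.25; fences at 55.15 − 92.50 = -37.35 and 101.40 + 92.50 = 193.90.
Every value lies within the cutoffs.

0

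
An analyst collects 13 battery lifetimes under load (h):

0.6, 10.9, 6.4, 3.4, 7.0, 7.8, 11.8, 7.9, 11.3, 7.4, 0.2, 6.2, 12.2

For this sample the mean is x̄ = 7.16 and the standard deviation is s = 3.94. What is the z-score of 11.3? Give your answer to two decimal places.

z = (11.3 − 7.16) / 3.94 = 1.05.

1.05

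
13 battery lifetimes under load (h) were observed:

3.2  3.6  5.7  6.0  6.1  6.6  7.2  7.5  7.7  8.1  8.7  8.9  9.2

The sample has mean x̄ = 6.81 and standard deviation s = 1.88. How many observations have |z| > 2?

0

Cutoffs: x̄ ± 2s = [3.05, 10.57].
Every value lies within the cutoffs.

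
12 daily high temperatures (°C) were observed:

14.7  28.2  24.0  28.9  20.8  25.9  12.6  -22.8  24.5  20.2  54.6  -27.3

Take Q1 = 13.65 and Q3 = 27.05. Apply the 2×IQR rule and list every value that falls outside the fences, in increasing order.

IQR = Q3 − Q1 = 27.05 − 13.65 = 13.40.
Lower fence = Q1 − 2·IQR = 13.65 − 26.80 = -13.15.
Upper fence = Q3 + 2·IQR = 27.05 + 26.80 = 53.85.
-27.3 < -13.15 → outlier.
-22.8 < -13.15 → outlier.
54.6 > 53.85 → outlier.
All remaining values lie within [-13.15, 53.85].

-27.3, -22.8, 54.6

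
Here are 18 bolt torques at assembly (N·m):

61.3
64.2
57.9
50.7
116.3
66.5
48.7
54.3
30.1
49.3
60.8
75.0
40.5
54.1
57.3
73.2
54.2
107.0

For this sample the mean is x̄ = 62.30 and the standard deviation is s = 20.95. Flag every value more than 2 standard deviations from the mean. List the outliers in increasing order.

Cutoffs at x̄ ± 2s: 62.30 ± 2·20.95 = [20.40, 104.20].
107.0: z = 2.13, |z| > 2 → outlier.
116.3: z = 2.58, |z| > 2 → outlier.
Every other value lies within [20.40, 104.20].

107.0, 116.3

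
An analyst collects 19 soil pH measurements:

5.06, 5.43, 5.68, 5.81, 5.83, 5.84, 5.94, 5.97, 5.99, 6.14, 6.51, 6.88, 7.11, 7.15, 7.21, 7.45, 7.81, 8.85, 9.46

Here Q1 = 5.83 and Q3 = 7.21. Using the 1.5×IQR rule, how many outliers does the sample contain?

1

IQR = 1.38; fences at 5.83 − 2.07 = 3.76 and 7.21 + 2.07 = 9.28.
Outside the cutoffs: 9.46.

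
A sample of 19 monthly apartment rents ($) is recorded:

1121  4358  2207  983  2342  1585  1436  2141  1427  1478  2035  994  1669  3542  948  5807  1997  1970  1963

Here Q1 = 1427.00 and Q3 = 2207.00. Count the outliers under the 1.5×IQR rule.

3

IQR = 780.00; fences at 1427.00 − 1170.00 = 257.00 and 2207.00 + 1170.00 = 3377.00.
Outside the cutoffs: 3542, 4358, 5807.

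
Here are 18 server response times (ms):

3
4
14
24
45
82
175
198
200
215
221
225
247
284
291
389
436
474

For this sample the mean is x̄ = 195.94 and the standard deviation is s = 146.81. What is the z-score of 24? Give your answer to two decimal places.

z = (24 − 195.94) / 146.81 = -1.17.

-1.17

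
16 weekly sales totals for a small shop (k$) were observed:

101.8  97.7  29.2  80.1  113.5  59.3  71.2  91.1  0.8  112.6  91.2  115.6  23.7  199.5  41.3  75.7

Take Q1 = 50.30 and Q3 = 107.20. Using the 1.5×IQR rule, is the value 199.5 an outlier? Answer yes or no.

IQR = Q3 − Q1 = 107.20 − 50.30 = 56.90.
Lower fence = Q1 − 1.5·IQR = 50.30 − 85.35 = -35.05.
Upper fence = Q3 + 1.5·IQR = 107.20 + 85.35 = 192.55.
199.5 lies above the upper fence.

yes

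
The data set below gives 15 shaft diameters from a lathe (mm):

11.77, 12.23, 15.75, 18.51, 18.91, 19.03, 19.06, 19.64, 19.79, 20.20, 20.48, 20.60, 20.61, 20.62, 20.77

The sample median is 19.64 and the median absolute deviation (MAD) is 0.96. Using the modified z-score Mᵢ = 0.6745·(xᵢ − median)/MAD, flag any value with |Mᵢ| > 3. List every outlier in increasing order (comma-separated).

|Mᵢ| > 3 ⇔ |xᵢ − 19.64| > 3·0.96/0.6745 = 4.27.
So outliers lie outside [15.37, 23.91].
11.77: M = -5.53 → outlier.
12.23: M = -5.21 → outlier.

11.77, 12.23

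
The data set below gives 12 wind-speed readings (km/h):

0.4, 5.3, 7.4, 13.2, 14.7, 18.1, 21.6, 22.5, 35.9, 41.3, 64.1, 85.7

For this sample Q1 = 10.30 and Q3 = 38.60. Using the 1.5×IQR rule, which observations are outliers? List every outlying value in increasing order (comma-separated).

IQR = Q3 − Q1 = 38.60 − 10.30 = 28.30.
Lower fence = Q1 − 1.5·IQR = 10.30 − 42.45 = -32.15.
Upper fence = Q3 + 1.5·IQR = 38.60 + 42.45 = 81.05.
85.7 > 81.05 → outlier.
All remaining values lie within [-32.15, 81.05].

85.7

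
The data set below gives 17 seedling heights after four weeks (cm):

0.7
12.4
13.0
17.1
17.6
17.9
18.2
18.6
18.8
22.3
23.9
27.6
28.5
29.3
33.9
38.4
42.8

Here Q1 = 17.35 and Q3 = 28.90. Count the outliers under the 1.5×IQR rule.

IQR = 11.55; fences at 17.35 − 17.325 = 0.025 and 28.90 + 17.325 = 46.225.
Every value lies within the cutoffs.

0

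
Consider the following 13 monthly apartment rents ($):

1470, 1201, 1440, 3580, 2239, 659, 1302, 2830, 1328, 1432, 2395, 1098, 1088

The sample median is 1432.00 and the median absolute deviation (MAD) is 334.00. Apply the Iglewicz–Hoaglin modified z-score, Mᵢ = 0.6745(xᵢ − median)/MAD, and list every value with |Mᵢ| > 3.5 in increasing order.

3580

|Mᵢ| > 3.5 ⇔ |xᵢ − 1432.00| > 3.5·334.00/0.6745 = 1733.14.
So outliers lie outside [-301.14, 3165.14].
3580: M = 4.34 → outlier.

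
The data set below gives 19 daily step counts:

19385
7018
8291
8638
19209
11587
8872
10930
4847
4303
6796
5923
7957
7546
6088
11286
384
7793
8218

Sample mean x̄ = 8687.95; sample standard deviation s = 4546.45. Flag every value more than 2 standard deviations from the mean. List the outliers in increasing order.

19209, 19385

Cutoffs at x̄ ± 2s: 8687.95 ± 2·4546.45 = [-404.95, 17780.85].
19209: z = 2.31, |z| > 2 → outlier.
19385: z = 2.35, |z| > 2 → outlier.
Every other value lies within [-404.95, 17780.85].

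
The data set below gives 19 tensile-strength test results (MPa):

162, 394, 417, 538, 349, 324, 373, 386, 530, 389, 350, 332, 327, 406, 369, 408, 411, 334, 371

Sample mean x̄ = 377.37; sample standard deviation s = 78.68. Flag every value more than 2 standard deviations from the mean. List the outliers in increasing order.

Cutoffs at x̄ ± 2s: 377.37 ± 2·78.68 = [220.01, 534.73].
162: z = -2.74, |z| > 2 → outlier.
538: z = 2.04, |z| > 2 → outlier.
Every other value lies within [220.01, 534.73].

162, 538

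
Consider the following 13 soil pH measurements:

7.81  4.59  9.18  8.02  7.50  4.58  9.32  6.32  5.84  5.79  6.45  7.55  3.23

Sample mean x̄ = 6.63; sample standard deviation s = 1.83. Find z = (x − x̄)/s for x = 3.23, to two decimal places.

z = (3.23 − 6.63) / 1.83 = -1.86.

-1.86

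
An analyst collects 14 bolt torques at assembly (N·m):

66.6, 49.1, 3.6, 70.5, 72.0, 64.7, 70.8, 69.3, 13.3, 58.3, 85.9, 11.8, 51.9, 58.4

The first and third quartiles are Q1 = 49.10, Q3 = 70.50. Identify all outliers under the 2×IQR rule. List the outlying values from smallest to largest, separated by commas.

3.6

IQR = Q3 − Q1 = 70.50 − 49.10 = 21.40.
Lower fence = Q1 − 2·IQR = 49.10 − 42.80 = 6.30.
Upper fence = Q3 + 2·IQR = 70.50 + 42.80 = 113.30.
3.6 < 6.30 → outlier.
All remaining values lie within [6.30, 113.30].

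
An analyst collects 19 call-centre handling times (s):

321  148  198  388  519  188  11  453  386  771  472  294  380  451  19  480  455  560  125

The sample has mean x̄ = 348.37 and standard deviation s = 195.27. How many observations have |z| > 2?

1

Cutoffs: x̄ ± 2s = [-42.17, 738.91].
Outside the cutoffs: 771.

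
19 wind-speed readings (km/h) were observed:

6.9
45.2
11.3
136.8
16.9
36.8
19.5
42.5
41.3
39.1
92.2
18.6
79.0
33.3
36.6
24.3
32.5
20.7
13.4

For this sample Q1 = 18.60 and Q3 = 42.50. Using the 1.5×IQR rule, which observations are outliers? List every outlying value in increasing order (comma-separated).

IQR = Q3 − Q1 = 42.50 − 18.60 = 23.90.
Lower fence = Q1 − 1.5·IQR = 18.60 − 35.85 = -17.25.
Upper fence = Q3 + 1.5·IQR = 42.50 + 35.85 = 78.35.
79.0 > 78.35 → outlier.
92.2 > 78.35 → outlier.
136.8 > 78.35 → outlier.
All remaining values lie within [-17.25, 78.35].

79.0, 92.2, 136.8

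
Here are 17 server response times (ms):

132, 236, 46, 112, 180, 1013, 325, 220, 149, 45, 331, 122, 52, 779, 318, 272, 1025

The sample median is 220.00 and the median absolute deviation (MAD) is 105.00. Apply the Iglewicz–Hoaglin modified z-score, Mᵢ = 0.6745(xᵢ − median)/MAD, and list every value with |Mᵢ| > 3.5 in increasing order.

779, 1013, 1025

|Mᵢ| > 3.5 ⇔ |xᵢ − 220.00| > 3.5·105.00/0.6745 = 544.85.
So outliers lie outside [-324.85, 764.85].
779: M = 3.59 → outlier.
1013: M = 5.09 → outlier.
1025: M = 5.17 → outlier.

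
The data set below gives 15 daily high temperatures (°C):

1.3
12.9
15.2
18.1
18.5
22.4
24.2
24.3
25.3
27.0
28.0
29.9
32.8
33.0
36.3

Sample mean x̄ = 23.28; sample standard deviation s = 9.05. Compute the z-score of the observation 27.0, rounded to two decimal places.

0.41

z = (27.0 − 23.28) / 9.05 = 0.41.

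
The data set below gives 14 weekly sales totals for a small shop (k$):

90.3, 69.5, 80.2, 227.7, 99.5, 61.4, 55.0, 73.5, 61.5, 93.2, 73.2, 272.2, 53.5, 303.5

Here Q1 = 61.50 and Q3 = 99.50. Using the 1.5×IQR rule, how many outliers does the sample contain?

IQR = 38.00; fences at 61.50 − 57.00 = 4.50 and 99.50 + 57.00 = 156.50.
Outside the cutoffs: 227.7, 272.2, 303.5.

3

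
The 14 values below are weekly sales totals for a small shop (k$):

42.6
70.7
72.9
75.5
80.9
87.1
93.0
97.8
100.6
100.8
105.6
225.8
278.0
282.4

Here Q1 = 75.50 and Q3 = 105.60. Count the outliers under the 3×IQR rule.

3

IQR = 30.10; fences at 75.50 − 90.30 = -14.80 and 105.60 + 90.30 = 195.90.
Outside the cutoffs: 225.8, 278.0, 282.4.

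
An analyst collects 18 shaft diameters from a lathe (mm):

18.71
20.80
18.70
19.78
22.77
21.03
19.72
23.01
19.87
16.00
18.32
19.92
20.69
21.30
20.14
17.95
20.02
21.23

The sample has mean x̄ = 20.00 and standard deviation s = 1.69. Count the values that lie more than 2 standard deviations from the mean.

1

Cutoffs: x̄ ± 2s = [16.62, 23.38].
Outside the cutoffs: 16.00.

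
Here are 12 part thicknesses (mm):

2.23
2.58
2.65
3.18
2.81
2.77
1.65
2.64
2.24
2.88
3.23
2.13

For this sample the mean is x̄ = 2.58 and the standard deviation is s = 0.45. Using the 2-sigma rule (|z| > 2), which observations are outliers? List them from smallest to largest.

Cutoffs at x̄ ± 2s: 2.58 ± 2·0.45 = [1.68, 3.48].
1.65: z = -2.07, |z| > 2 → outlier.
Every other value lies within [1.68, 3.48].

1.65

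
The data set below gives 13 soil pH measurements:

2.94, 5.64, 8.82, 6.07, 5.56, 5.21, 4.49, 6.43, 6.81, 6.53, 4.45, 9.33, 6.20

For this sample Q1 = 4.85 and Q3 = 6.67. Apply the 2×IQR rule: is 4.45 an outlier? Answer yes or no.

no

IQR = Q3 − Q1 = 6.67 − 4.85 = 1.82.
Lower fence = Q1 − 2·IQR = 4.85 − 3.64 = 1.21.
Upper fence = Q3 + 2·IQR = 6.67 + 3.64 = 10.31.
4.45 lies within [1.21, 10.31].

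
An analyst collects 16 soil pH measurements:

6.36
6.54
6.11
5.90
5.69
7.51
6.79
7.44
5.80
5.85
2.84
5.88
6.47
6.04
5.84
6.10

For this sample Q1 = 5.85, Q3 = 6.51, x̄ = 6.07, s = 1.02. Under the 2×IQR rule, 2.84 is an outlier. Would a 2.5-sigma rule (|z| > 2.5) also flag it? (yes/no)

z = (2.84 − 6.07) / 1.02 = -3.17.
|z| = 3.17 > 2.5.

yes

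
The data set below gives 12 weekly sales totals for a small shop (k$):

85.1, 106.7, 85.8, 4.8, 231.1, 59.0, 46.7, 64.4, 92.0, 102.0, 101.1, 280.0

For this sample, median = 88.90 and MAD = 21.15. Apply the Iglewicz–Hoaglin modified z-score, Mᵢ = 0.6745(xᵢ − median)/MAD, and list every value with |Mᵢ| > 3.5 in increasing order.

231.1, 280.0

|Mᵢ| > 3.5 ⇔ |xᵢ − 88.90| > 3.5·21.15/0.6745 = 109.75.
So outliers lie outside [-20.85, 198.65].
231.1: M = 4.53 → outlier.
280.0: M = 6.09 → outlier.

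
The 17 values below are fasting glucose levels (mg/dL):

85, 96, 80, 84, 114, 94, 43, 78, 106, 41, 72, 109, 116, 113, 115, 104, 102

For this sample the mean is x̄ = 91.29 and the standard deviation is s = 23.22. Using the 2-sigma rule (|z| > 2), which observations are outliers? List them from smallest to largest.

Cutoffs at x̄ ± 2s: 91.29 ± 2·23.22 = [44.85, 137.73].
41: z = -2.17, |z| > 2 → outlier.
43: z = -2.08, |z| > 2 → outlier.
Every other value lies within [44.85, 137.73].

41, 43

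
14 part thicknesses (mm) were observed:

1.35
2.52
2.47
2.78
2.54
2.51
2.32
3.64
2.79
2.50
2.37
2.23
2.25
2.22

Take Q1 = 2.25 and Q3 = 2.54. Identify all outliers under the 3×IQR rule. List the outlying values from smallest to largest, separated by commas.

IQR = Q3 − Q1 = 2.54 − 2.25 = 0.29.
Lower fence = Q1 − 3·IQR = 2.25 − 0.87 = 1.38.
Upper fence = Q3 + 3·IQR = 2.54 + 0.87 = 3.41.
1.35 < 1.38 → outlier.
3.64 > 3.41 → outlier.
All remaining values lie within [1.38, 3.41].

1.35, 3.64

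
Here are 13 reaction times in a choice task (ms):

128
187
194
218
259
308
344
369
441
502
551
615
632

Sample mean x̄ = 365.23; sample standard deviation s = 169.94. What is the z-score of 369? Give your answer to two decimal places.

z = (369 − 365.23) / 169.94 = 0.02.

0.02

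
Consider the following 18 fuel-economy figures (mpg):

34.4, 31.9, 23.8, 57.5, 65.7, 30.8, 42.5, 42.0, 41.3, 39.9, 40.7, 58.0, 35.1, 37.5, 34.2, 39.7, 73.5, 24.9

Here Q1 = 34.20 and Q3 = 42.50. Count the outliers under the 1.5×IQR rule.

4

IQR = 8.30; fences at 34.20 − 12.45 = 21.75 and 42.50 + 12.45 = 54.95.
Outside the cutoffs: 57.5, 58.0, 65.7, 73.5.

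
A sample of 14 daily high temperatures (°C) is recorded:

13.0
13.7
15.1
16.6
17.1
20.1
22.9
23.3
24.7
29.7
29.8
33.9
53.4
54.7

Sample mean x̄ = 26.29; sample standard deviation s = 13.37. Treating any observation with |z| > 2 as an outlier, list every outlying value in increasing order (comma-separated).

53.4, 54.7

Cutoffs at x̄ ± 2s: 26.29 ± 2·13.37 = [-0.45, 53.03].
53.4: z = 2.03, |z| > 2 → outlier.
54.7: z = 2.12, |z| > 2 → outlier.
Every other value lies within [-0.45, 53.03].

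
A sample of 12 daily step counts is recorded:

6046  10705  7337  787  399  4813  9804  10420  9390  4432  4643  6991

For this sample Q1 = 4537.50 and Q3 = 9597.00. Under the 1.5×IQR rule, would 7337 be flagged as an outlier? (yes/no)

IQR = Q3 − Q1 = 9597.00 − 4537.50 = 5059.50.
Lower fence = Q1 − 1.5·IQR = 4537.50 − 7589.25 = -3051.75.
Upper fence = Q3 + 1.5·IQR = 9597.00 + 7589.25 = 17186.25.
7337 lies within [-3051.75, 17186.25].

no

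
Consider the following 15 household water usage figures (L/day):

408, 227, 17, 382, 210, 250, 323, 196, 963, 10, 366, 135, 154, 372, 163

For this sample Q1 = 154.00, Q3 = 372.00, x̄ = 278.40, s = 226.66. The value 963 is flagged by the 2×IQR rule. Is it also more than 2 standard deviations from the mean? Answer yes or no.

z = (963 − 278.40) / 226.66 = 3.02.
|z| = 3.02 > 2.

yes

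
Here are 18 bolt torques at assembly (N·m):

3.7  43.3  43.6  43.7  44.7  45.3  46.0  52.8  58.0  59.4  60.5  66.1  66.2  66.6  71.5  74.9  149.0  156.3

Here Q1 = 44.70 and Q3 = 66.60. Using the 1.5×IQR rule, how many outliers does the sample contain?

3

IQR = 21.90; fences at 44.70 − 32.85 = 11.85 and 66.60 + 32.85 = 99.45.
Outside the cutoffs: 3.7, 149.0, 156.3.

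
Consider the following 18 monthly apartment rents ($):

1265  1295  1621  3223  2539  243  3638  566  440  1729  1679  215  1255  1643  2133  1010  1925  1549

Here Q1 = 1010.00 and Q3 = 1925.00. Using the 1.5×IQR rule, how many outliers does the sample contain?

IQR = 915.00; fences at 1010.00 − 1372.50 = -362.50 and 1925.00 + 1372.50 = 3297.50.
Outside the cutoffs: 3638.

1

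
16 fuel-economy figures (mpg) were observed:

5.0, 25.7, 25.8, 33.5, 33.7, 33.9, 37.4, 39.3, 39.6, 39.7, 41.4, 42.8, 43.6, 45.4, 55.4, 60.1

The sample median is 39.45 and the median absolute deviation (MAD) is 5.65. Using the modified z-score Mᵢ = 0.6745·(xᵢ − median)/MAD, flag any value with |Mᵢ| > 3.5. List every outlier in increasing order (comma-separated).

|Mᵢ| > 3.5 ⇔ |xᵢ − 39.45| > 3.5·5.65/0.6745 = 29.32.
So outliers lie outside [10.13, 68.77].
5.0: M = -4.11 → outlier.

5.0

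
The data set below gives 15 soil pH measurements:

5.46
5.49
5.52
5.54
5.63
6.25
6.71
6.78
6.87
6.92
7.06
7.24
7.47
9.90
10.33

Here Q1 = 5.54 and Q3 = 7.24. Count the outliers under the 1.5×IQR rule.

2

IQR = 1.70; fences at 5.54 − 2.55 = 2.99 and 7.24 + 2.55 = 9.79.
Outside the cutoffs: 9.90, 10.33.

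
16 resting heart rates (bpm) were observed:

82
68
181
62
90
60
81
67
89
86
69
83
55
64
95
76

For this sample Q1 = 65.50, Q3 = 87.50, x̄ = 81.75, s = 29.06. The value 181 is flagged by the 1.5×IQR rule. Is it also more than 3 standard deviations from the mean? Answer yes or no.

yes

z = (181 − 81.75) / 29.06 = 3.42.
|z| = 3.42 > 3.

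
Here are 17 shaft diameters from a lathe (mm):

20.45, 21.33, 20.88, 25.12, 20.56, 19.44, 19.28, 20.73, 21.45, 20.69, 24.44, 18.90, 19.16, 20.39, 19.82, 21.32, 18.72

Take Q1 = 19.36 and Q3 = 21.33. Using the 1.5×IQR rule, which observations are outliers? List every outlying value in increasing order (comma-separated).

24.44, 25.12

IQR = Q3 − Q1 = 21.33 − 19.36 = 1.97.
Lower fence = Q1 − 1.5·IQR = 19.36 − 2.955 = 16.405.
Upper fence = Q3 + 1.5·IQR = 21.33 + 2.955 = 24.285.
24.44 > 24.285 → outlier.
25.12 > 24.285 → outlier.
All remaining values lie within [16.405, 24.285].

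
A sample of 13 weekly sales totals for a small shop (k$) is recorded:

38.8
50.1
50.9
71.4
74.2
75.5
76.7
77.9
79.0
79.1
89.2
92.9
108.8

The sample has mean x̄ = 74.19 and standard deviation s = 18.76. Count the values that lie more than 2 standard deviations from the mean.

Cutoffs: x̄ ± 2s = [36.67, 111.71].
Every value lies within the cutoffs.

0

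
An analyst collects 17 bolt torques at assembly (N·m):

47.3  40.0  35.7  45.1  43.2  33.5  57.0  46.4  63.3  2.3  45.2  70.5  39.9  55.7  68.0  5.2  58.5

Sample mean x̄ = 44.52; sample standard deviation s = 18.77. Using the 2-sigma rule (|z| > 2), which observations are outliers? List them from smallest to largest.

Cutoffs at x̄ ± 2s: 44.52 ± 2·18.77 = [6.98, 82.06].
2.3: z = -2.25, |z| > 2 → outlier.
5.2: z = -2.09, |z| > 2 → outlier.
Every other value lies within [6.98, 82.06].

2.3, 5.2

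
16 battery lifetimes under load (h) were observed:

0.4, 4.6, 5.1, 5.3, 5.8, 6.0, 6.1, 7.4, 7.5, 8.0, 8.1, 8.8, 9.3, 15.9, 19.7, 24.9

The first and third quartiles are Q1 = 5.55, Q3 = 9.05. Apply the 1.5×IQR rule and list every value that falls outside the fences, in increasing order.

IQR = Q3 − Q1 = 9.05 − 5.55 = 3.50.
Lower fence = Q1 − 1.5·IQR = 5.55 − 5.25 = 0.30.
Upper fence = Q3 + 1.5·IQR = 9.05 + 5.25 = 14.30.
15.9 > 14.30 → outlier.
19.7 > 14.30 → outlier.
24.9 > 14.30 → outlier.
All remaining values lie within [0.30, 14.30].

15.9, 19.7, 24.9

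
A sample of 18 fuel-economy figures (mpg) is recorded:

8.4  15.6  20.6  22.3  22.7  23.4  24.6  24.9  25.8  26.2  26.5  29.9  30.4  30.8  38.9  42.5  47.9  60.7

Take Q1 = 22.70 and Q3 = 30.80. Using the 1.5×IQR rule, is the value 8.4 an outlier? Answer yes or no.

IQR = Q3 − Q1 = 30.80 − 22.70 = 8.10.
Lower fence = Q1 − 1.5·IQR = 22.70 − 12.15 = 10.55.
Upper fence = Q3 + 1.5·IQR = 30.80 + 12.15 = 42.95.
8.4 lies below the lower fence.

yes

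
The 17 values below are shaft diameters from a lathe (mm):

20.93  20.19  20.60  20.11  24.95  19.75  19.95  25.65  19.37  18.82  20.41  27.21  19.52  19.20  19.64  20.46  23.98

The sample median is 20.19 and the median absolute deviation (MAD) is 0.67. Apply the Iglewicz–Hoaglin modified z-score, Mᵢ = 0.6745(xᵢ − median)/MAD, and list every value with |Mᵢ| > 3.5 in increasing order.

|Mᵢ| > 3.5 ⇔ |xᵢ − 20.19| > 3.5·0.67/0.6745 = 3.48.
So outliers lie outside [16.71, 23.67].
23.98: M = 3.82 → outlier.
24.95: M = 4.79 → outlier.
25.65: M = 5.50 → outlier.
27.21: M = 7.07 → outlier.

23.98, 24.95, 25.65, 27.21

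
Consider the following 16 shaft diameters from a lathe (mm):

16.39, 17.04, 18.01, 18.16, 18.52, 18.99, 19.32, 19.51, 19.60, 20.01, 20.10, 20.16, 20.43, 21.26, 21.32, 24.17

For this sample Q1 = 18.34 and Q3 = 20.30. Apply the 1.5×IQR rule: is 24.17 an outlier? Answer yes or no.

IQR = Q3 − Q1 = 20.30 − 18.34 = 1.96.
Lower fence = Q1 − 1.5·IQR = 18.34 − 2.94 = 15.40.
Upper fence = Q3 + 1.5·IQR = 20.30 + 2.94 = 23.24.
24.17 lies above the upper fence.

yes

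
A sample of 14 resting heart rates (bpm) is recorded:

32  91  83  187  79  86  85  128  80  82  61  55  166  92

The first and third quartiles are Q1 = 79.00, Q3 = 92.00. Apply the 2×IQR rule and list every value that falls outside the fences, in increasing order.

32, 128, 166, 187

IQR = Q3 − Q1 = 92.00 − 79.00 = 13.00.
Lower fence = Q1 − 2·IQR = 79.00 − 26.00 = 53.00.
Upper fence = Q3 + 2·IQR = 92.00 + 26.00 = 118.00.
32 < 53.00 → outlier.
128 > 118.00 → outlier.
166 > 118.00 → outlier.
187 > 118.00 → outlier.
All remaining values lie within [53.00, 118.00].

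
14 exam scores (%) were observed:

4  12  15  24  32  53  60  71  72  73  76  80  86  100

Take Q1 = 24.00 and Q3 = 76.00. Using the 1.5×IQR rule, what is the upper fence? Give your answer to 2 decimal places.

154.00

IQR = Q3 − Q1 = 76.00 − 24.00 = 52.00.
Lower fence = Q1 − 1.5·IQR = 24.00 − 78.00 = -54.00.
Upper fence = Q3 + 1.5·IQR = 76.00 + 78.00 = 154.00.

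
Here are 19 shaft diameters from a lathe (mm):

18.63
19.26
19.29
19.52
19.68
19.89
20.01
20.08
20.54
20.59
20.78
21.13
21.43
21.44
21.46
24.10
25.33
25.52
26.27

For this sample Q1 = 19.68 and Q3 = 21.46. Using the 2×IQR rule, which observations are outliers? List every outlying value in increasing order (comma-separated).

IQR = Q3 − Q1 = 21.46 − 19.68 = 1.78.
Lower fence = Q1 − 2·IQR = 19.68 − 3.56 = 16.12.
Upper fence = Q3 + 2·IQR = 21.46 + 3.56 = 25.02.
25.33 > 25.02 → outlier.
25.52 > 25.02 → outlier.
26.27 > 25.02 → outlier.
All remaining values lie within [16.12, 25.02].

25.33, 25.52, 26.27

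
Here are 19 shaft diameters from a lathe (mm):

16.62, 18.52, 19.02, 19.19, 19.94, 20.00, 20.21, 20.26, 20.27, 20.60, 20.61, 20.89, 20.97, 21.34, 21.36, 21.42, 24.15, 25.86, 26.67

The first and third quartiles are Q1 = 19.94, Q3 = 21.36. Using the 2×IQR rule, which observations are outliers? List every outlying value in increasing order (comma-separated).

IQR = Q3 − Q1 = 21.36 − 19.94 = 1.42.
Lower fence = Q1 − 2·IQR = 19.94 − 2.84 = 17.10.
Upper fence = Q3 + 2·IQR = 21.36 + 2.84 = 24.20.
16.62 < 17.10 → outlier.
25.86 > 24.20 → outlier.
26.67 > 24.20 → outlier.
All remaining values lie within [17.10, 24.20].

16.62, 25.86, 26.67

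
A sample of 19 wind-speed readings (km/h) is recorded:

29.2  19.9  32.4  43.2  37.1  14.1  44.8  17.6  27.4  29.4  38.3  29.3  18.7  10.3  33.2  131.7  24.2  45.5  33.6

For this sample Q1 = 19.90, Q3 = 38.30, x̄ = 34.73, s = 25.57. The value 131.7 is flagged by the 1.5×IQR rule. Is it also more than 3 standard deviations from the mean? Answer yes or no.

z = (131.7 − 34.73) / 25.57 = 3.79.
|z| = 3.79 > 3.

yes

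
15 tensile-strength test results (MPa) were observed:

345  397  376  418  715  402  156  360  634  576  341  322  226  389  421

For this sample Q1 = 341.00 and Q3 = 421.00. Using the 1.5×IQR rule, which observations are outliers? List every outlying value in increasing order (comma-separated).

IQR = Q3 − Q1 = 421.00 − 341.00 = 80.00.
Lower fence = Q1 − 1.5·IQR = 341.00 − 120.00 = 221.00.
Upper fence = Q3 + 1.5·IQR = 421.00 + 120.00 = 541.00.
156 < 221.00 → outlier.
576 > 541.00 → outlier.
634 > 541.00 → outlier.
715 > 541.00 → outlier.
All remaining values lie within [221.00, 541.00].

156, 576, 634, 715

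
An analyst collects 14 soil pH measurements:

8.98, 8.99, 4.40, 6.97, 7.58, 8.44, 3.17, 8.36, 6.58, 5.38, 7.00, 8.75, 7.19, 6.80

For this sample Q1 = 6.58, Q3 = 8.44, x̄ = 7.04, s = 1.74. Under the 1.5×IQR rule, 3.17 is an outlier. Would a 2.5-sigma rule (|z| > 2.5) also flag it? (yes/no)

no

z = (3.17 − 7.04) / 1.74 = -2.22.
|z| = 2.22 ≤ 2.5.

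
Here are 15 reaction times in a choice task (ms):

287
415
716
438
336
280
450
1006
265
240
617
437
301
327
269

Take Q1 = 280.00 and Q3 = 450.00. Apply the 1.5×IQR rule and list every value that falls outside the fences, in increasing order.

716, 1006

IQR = Q3 − Q1 = 450.00 − 280.00 = 170.00.
Lower fence = Q1 − 1.5·IQR = 280.00 − 255.00 = 25.00.
Upper fence = Q3 + 1.5·IQR = 450.00 + 255.00 = 705.00.
716 > 705.00 → outlier.
1006 > 705.00 → outlier.
All remaining values lie within [25.00, 705.00].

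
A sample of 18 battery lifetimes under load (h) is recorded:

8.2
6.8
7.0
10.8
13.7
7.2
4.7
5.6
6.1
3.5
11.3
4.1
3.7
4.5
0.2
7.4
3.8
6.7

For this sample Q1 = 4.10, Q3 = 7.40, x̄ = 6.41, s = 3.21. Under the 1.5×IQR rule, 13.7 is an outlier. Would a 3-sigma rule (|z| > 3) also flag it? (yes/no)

z = (13.7 − 6.41) / 3.21 = 2.27.
|z| = 2.27 ≤ 3.

no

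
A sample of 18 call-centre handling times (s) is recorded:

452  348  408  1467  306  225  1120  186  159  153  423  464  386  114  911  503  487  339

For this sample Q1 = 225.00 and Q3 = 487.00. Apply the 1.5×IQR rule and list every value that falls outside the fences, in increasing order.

911, 1120, 1467

IQR = Q3 − Q1 = 487.00 − 225.00 = 262.00.
Lower fence = Q1 − 1.5·IQR = 225.00 − 393.00 = -168.00.
Upper fence = Q3 + 1.5·IQR = 487.00 + 393.00 = 880.00.
911 > 880.00 → outlier.
1120 > 880.00 → outlier.
1467 > 880.00 → outlier.
All remaining values lie within [-168.00, 880.00].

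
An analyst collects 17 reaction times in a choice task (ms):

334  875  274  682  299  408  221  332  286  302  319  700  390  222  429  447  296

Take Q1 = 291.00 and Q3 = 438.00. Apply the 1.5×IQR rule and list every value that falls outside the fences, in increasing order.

682, 700, 875

IQR = Q3 − Q1 = 438.00 − 291.00 = 147.00.
Lower fence = Q1 − 1.5·IQR = 291.00 − 220.50 = 70.50.
Upper fence = Q3 + 1.5·IQR = 438.00 + 220.50 = 658.50.
682 > 658.50 → outlier.
700 > 658.50 → outlier.
875 > 658.50 → outlier.
All remaining values lie within [70.50, 658.50].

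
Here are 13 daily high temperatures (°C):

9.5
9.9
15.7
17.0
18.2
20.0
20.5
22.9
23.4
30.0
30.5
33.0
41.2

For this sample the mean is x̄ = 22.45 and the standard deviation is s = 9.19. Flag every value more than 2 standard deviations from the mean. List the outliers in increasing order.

Cutoffs at x̄ ± 2s: 22.45 ± 2·9.19 = [4.07, 40.83].
41.2: z = 2.04, |z| > 2 → outlier.
Every other value lies within [4.07, 40.83].

41.2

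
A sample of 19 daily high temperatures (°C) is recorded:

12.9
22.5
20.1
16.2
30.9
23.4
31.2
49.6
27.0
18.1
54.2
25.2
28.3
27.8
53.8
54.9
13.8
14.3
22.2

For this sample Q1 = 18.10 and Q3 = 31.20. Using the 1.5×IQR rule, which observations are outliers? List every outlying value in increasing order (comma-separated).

53.8, 54.2, 54.9

IQR = Q3 − Q1 = 31.20 − 18.10 = 13.10.
Lower fence = Q1 − 1.5·IQR = 18.10 − 19.65 = -1.55.
Upper fence = Q3 + 1.5·IQR = 31.20 + 19.65 = 50.85.
53.8 > 50.85 → outlier.
54.2 > 50.85 → outlier.
54.9 > 50.85 → outlier.
All remaining values lie within [-1.55, 50.85].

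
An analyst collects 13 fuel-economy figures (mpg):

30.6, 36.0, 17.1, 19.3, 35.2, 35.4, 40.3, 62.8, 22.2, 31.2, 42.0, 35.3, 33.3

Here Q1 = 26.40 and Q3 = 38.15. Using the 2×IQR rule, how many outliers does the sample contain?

IQR = 11.75; fences at 26.40 − 23.50 = 2.90 and 38.15 + 23.50 = 61.65.
Outside the cutoffs: 62.8.

1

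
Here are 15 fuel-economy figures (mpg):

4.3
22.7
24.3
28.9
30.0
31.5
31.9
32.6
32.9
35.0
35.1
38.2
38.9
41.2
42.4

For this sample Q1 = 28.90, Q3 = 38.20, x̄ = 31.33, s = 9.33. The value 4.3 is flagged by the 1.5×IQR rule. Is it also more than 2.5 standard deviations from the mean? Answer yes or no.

yes

z = (4.3 − 31.33) / 9.33 = -2.90.
|z| = 2.90 > 2.5.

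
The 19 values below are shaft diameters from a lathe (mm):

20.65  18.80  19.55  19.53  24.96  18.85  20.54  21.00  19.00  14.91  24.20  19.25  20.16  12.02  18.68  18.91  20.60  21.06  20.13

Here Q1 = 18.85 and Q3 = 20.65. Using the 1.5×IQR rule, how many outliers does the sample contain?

IQR = 1.80; fences at 18.85 − 2.70 = 16.15 and 20.65 + 2.70 = 23.35.
Outside the cutoffs: 12.02, 14.91, 24.20, 24.96.

4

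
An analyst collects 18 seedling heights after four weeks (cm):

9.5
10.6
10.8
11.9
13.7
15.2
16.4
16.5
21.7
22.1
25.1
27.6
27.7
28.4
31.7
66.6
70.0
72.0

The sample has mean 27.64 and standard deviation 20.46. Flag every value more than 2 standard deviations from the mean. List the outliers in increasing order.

Cutoffs at x̄ ± 2s: 27.64 ± 2·20.46 = [-13.28, 68.56].
70.0: z = 2.07, |z| > 2 → outlier.
72.0: z = 2.17, |z| > 2 → outlier.
Every other value lies within [-13.28, 68.56].

70.0, 72.0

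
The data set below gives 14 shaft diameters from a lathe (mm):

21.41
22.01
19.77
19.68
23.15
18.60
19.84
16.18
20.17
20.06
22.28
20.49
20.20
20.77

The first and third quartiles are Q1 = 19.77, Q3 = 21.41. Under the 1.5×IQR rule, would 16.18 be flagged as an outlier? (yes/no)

IQR = Q3 − Q1 = 21.41 − 19.77 = 1.64.
Lower fence = Q1 − 1.5·IQR = 19.77 − 2.46 = 17.31.
Upper fence = Q3 + 1.5·IQR = 21.41 + 2.46 = 23.87.
16.18 lies below the lower fence.

yes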